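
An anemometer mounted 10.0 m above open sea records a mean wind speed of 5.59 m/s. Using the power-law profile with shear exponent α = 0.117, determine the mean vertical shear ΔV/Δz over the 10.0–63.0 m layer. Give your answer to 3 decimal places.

Power law: V₂ = V₁ · (z₂/z₁)^α = 5.59 × (6.3000)^0.117 = 6.9332 m/s
ΔV/Δz = (6.9332 − 5.59)/(63.0 − 10.0) = 1.3432/53.0000 = 0.02534 m/s/m

0.025 m/s/m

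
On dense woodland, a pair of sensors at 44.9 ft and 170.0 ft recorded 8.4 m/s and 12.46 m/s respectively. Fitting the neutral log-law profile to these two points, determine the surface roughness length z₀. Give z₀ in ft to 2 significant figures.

Log law: V(z) ∝ ln(z/z₀). With r = V₁/V₂ = 8.4/12.46 = 0.67416,
r · ln(z₂/z₀) = ln(z₁/z₀) ⇒ ln z₀ = (ln z₁ − r·ln z₂)/(1 − r)
ln z₀ = (3.80444 − 0.67416×5.13580) / 0.32584 = 1.0499
z₀ = exp(1.0499) = 2.857 ft

z₀ ≈ 2.9 ft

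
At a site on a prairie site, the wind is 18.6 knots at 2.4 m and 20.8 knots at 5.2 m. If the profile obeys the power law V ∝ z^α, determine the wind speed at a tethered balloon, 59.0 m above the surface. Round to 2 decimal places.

29.55 knots

First find α: α = ln(V₂/V₁)/ln(z₂/z₁) = ln(20.8/18.6)/ln(5.2/2.4) = 0.11179/0.77319 = 0.1446
Extrapolate from 5.2 m to 59.0 m: V₃ = 20.8 × (59.0/5.2)^0.1446 = 20.8 × 1.4207 = 29.5514 knots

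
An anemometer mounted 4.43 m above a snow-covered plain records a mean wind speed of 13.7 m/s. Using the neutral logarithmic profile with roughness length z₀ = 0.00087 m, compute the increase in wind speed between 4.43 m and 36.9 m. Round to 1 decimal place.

3.4 m/s

Log law: V₂ = V₁ · ln(z₂/z₀)/ln(z₁/z₀) = 13.7 × 10.6552/8.5354 = 17.1025 m/s
ΔV = 17.1025 − 13.7 = 3.4025 m/s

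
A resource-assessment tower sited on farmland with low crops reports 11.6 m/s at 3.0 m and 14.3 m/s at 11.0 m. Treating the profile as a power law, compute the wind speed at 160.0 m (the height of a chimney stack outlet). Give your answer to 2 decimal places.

22.01 m/s

First find α: α = ln(V₂/V₁)/ln(z₂/z₁) = ln(14.3/11.6)/ln(11.0/3.0) = 0.20925/1.29928 = 0.1611
Extrapolate from 11.0 m to 160.0 m: V₃ = 14.3 × (160.0/11.0)^0.1611 = 14.3 × 1.5391 = 22.0089 m/s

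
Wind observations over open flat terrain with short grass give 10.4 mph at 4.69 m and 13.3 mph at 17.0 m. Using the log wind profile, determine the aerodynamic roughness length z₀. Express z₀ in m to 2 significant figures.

z₀ ≈ 0.046 m

Log law: V(z) ∝ ln(z/z₀). With r = V₁/V₂ = 10.4/13.3 = 0.78195,
r · ln(z₂/z₀) = ln(z₁/z₀) ⇒ ln z₀ = (ln z₁ − r·ln z₂)/(1 − r)
ln z₀ = (1.54543 − 0.78195×2.83321) / 0.21805 = -3.0728
z₀ = exp(-3.0728) = 0.04629 m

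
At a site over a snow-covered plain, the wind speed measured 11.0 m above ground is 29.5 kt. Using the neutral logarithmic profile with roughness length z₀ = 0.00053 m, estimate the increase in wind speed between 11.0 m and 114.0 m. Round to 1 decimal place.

Log law: V₂ = V₁ · ln(z₂/z₀)/ln(z₁/z₀) = 29.5 × 12.2788/9.9405 = 36.4393 kt
ΔV = 36.4393 − 29.5 = 6.9393 kt

6.9 kt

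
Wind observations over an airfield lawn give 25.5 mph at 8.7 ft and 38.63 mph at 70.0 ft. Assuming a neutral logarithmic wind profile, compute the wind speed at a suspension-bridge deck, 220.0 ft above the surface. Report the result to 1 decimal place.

45.8 mph

Log law: V ∝ ln(z/z₀). From the pair, with r = V₁/V₂ = 0.66011,
ln z₀ = (ln z₁ − r·ln z₂)/(1 − r) = (2.1633 − 0.66011×4.2485)/0.33989 = -1.8863 → z₀ = 0.1516 ft
V₃ = V₁ · ln(z₃/z₀)/ln(z₁/z₀) = 25.5 × 7.2800/4.0496 = 45.8407 mph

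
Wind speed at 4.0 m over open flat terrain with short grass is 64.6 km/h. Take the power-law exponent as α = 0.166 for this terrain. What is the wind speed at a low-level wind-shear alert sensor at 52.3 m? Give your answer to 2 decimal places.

98.98 km/h

Power-law profile: V₂ = V₁ · (z₂/z₁)^α
V₂ = 64.6 × (52.3/4.0)^0.166 = 64.6 × (13.0750)^0.166
    = 64.6 × 1.5322 = 98.9833 km/h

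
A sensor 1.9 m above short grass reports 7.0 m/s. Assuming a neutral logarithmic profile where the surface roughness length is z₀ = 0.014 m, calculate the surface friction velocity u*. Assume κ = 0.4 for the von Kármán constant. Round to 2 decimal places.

u* ≈ 0.57 m/s

Log law: V(z) = (u*/κ) · ln(z/z₀) ⇒ u* = κ · V / ln(z/z₀)
u* = 0.4 × 7.0 / ln(1.9/0.014) = 0.4 × 7.0 / 4.9106
   = 2.8000 / 4.9106 = 0.5702 m/s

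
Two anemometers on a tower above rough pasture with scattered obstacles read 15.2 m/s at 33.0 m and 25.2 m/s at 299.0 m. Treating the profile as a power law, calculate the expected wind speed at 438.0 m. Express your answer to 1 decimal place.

First find α: α = ln(V₂/V₁)/ln(z₂/z₁) = ln(25.2/15.2)/ln(299.0/33.0) = 0.50555/2.20394 = 0.2294
Extrapolate from 299.0 m to 438.0 m: V₃ = 25.2 × (438.0/299.0)^0.2294 = 25.2 × 1.0915 = 27.5064 m/s

27.5 m/s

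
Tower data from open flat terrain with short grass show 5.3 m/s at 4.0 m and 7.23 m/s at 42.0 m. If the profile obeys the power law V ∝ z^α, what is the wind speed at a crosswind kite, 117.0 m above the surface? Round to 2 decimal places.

8.28 m/s

First find α: α = ln(V₂/V₁)/ln(z₂/z₁) = ln(7.23/5.3)/ln(42.0/4.0) = 0.31053/2.35138 = 0.1321
Extrapolate from 42.0 m to 117.0 m: V₃ = 7.23 × (117.0/42.0)^0.1321 = 7.23 × 1.1449 = 8.2775 m/s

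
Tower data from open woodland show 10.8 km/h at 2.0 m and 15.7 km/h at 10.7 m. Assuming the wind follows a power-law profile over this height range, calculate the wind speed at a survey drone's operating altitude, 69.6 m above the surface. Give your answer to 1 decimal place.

First find α: α = ln(V₂/V₁)/ln(z₂/z₁) = ln(15.7/10.8)/ln(10.7/2.0) = 0.37411/1.67710 = 0.2231
Extrapolate from 10.7 m to 69.6 m: V₃ = 15.7 × (69.6/10.7)^0.2231 = 15.7 × 1.5185 = 23.8401 km/h

23.8 km/h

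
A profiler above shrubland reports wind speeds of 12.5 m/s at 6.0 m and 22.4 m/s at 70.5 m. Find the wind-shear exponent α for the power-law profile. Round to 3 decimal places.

Power law: V₂/V₁ = (z₂/z₁)^α ⇒ α = ln(V₂/V₁) / ln(z₂/z₁)
α = ln(22.4/12.5) / ln(70.5/6.0) = ln(1.7920) / ln(11.7500)
  = 0.58333 / 2.46385 = 0.23676

α ≈ 0.237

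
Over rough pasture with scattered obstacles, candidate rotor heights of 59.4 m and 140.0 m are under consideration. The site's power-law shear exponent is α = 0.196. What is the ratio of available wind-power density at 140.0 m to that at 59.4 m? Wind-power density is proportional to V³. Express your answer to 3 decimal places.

1.656

Speed ratio: V_B/V_A = (z_B/z_A)^α = (140.0/59.4)^0.196 = (2.3569)^0.196 = 1.18298
Power-density ratio: P_B/P_A = (V_B/V_A)³ = (1.18298)³ = 1.65553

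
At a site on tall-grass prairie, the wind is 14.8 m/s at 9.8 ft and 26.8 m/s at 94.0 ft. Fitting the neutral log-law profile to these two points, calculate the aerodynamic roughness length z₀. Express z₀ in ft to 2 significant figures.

z₀ ≈ 0.60 ft

Log law: V(z) ∝ ln(z/z₀). With r = V₁/V₂ = 14.8/26.8 = 0.55224,
r · ln(z₂/z₀) = ln(z₁/z₀) ⇒ ln z₀ = (ln z₁ − r·ln z₂)/(1 − r)
ln z₀ = (2.28238 − 0.55224×4.54329) / 0.44776 = -0.5061
z₀ = exp(-0.5061) = 0.6029 ft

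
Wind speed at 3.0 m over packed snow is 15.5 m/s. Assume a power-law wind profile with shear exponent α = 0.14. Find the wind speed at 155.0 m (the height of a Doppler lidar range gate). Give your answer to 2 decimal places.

Power-law profile: V₂ = V₁ · (z₂/z₁)^α
V₂ = 15.5 × (155.0/3.0)^0.14 = 15.5 × (51.6667)^0.14
    = 15.5 × 1.7372 = 26.9266 m/s

26.93 m/s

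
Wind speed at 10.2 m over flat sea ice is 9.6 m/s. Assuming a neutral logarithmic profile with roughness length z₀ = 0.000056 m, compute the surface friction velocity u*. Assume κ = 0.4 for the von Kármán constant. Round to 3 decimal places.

u* ≈ 0.317 m/s

Log law: V(z) = (u*/κ) · ln(z/z₀) ⇒ u* = κ · V / ln(z/z₀)
u* = 0.4 × 9.6 / ln(10.2/0.000056) = 0.4 × 9.6 / 12.1125
   = 3.8400 / 12.1125 = 0.3170 m/s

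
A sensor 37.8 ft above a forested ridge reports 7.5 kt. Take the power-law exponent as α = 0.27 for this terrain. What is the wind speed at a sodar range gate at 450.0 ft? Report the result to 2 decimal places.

Power-law profile: V₂ = V₁ · (z₂/z₁)^α
V₂ = 7.5 × (450.0/37.8)^0.27 = 7.5 × (11.9048)^0.27
    = 7.5 × 1.9518 = 14.6388 kt

14.64 kt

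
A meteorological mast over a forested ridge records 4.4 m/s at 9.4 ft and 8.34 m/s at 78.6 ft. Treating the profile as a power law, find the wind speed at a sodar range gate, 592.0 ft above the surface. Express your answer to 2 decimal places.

First find α: α = ln(V₂/V₁)/ln(z₂/z₁) = ln(8.34/4.4)/ln(78.6/9.4) = 0.63946/2.12366 = 0.3011
Extrapolate from 78.6 ft to 592.0 ft: V₃ = 8.34 × (592.0/78.6)^0.3011 = 8.34 × 1.8367 = 15.3183 m/s

15.32 m/s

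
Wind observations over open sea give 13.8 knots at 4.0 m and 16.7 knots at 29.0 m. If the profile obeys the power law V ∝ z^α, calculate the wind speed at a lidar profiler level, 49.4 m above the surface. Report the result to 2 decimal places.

First find α: α = ln(V₂/V₁)/ln(z₂/z₁) = ln(16.7/13.8)/ln(29.0/4.0) = 0.19074/1.98100 = 0.0963
Extrapolate from 29.0 m to 49.4 m: V₃ = 16.7 × (49.4/29.0)^0.0963 = 16.7 × 1.0526 = 17.5788 knots

17.58 knots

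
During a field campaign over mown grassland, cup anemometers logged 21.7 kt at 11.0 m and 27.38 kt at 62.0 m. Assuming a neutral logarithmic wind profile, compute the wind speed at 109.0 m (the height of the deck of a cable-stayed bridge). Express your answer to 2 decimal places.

Log law: V ∝ ln(z/z₀). From the pair, with r = V₁/V₂ = 0.79255,
ln z₀ = (ln z₁ − r·ln z₂)/(1 − r) = (2.3979 − 0.79255×4.1271)/0.20745 = -4.2085 → z₀ = 0.01487 m
V₃ = V₁ · ln(z₃/z₀)/ln(z₁/z₀) = 21.7 × 8.8999/6.6064 = 29.2333 kt

29.23 kt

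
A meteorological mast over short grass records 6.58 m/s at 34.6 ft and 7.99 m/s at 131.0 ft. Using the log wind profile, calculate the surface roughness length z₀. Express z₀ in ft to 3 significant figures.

z₀ ≈ 0.0693 ft

Log law: V(z) ∝ ln(z/z₀). With r = V₁/V₂ = 6.58/7.99 = 0.82353,
r · ln(z₂/z₀) = ln(z₁/z₀) ⇒ ln z₀ = (ln z₁ − r·ln z₂)/(1 − r)
ln z₀ = (3.54385 − 0.82353×4.87520) / 0.17647 = -2.6691
z₀ = exp(-2.6691) = 0.06932 ft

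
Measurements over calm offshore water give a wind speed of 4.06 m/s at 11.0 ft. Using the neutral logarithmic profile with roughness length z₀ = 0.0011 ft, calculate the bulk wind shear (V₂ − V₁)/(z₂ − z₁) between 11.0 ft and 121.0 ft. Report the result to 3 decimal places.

0.010 m/s/ft

Log law: V₂ = V₁ · ln(z₂/z₀)/ln(z₁/z₀) = 4.06 × 11.6082/9.2103 = 5.1170 m/s
ΔV/Δz = (5.1170 − 4.06)/(121.0 − 11.0) = 1.0570/110.0000 = 0.00961 m/s/ft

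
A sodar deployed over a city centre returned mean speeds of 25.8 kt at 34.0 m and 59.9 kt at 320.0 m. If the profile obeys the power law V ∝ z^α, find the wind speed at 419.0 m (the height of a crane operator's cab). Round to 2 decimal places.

First find α: α = ln(V₂/V₁)/ln(z₂/z₁) = ln(59.9/25.8)/ln(320.0/34.0) = 0.84230/2.24196 = 0.3757
Extrapolate from 320.0 m to 419.0 m: V₃ = 59.9 × (419.0/320.0)^0.3757 = 59.9 × 1.1066 = 66.2838 kt

66.28 kt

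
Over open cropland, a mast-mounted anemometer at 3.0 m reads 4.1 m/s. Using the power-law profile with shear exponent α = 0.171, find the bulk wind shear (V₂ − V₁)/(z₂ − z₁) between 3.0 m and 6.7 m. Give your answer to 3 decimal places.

Power law: V₂ = V₁ · (z₂/z₁)^α = 4.1 × (2.2333)^0.171 = 4.7039 m/s
ΔV/Δz = (4.7039 − 4.1)/(6.7 − 3.0) = 0.6039/3.7000 = 0.16321 m/s/m

0.163 m/s/m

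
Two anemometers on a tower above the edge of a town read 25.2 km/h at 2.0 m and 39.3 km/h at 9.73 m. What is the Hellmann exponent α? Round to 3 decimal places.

Power law: V₂/V₁ = (z₂/z₁)^α ⇒ α = ln(V₂/V₁) / ln(z₂/z₁)
α = ln(39.3/25.2) / ln(9.73/2.0) = ln(1.5595) / ln(4.8650)
  = 0.44438 / 1.58207 = 0.28089

α ≈ 0.281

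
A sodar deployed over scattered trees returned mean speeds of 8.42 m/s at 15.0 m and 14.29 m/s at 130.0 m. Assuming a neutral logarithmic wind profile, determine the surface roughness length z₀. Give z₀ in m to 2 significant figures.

z₀ ≈ 0.68 m

Log law: V(z) ∝ ln(z/z₀). With r = V₁/V₂ = 8.42/14.29 = 0.58922,
r · ln(z₂/z₀) = ln(z₁/z₀) ⇒ ln z₀ = (ln z₁ − r·ln z₂)/(1 − r)
ln z₀ = (2.70805 − 0.58922×4.86753) / 0.41078 = -0.3895
z₀ = exp(-0.3895) = 0.6774 m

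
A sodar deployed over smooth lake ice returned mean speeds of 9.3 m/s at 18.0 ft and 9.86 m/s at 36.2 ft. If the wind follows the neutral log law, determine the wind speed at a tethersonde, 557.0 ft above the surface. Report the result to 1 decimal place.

12.1 m/s

Log law: V ∝ ln(z/z₀). From the pair, with r = V₁/V₂ = 0.94320,
ln z₀ = (ln z₁ − r·ln z₂)/(1 − r) = (2.8904 − 0.94320×3.5891)/0.05680 = -8.7128 → z₀ = 0.0001645 ft
V₃ = V₁ · ln(z₃/z₀)/ln(z₁/z₀) = 9.3 × 15.0354/11.6032 = 12.0509 m/s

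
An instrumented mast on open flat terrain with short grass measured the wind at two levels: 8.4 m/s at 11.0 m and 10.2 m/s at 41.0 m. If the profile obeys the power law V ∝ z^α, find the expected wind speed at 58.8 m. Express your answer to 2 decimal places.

First find α: α = ln(V₂/V₁)/ln(z₂/z₁) = ln(10.2/8.4)/ln(41.0/11.0) = 0.19416/1.31568 = 0.1476
Extrapolate from 41.0 m to 58.8 m: V₃ = 10.2 × (58.8/41.0)^0.1476 = 10.2 × 1.0547 = 10.7574 m/s

10.76 m/s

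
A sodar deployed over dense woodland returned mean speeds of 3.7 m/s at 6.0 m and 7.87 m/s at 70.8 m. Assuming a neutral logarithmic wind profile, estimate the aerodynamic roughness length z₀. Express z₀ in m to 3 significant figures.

Log law: V(z) ∝ ln(z/z₀). With r = V₁/V₂ = 3.7/7.87 = 0.47014,
r · ln(z₂/z₀) = ln(z₁/z₀) ⇒ ln z₀ = (ln z₁ − r·ln z₂)/(1 − r)
ln z₀ = (1.79176 − 0.47014×4.25986) / 0.52986 = -0.3982
z₀ = exp(-0.3982) = 0.6716 m

z₀ ≈ 0.672 m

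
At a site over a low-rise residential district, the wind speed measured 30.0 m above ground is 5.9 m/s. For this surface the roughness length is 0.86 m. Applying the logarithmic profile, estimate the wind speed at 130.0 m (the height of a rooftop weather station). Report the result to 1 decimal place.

Log law: V(z) ∝ ln(z/z₀), so V₂/V₁ = ln(z₂/z₀) / ln(z₁/z₀).
ln(130.0/0.86) = 5.0184, ln(30.0/0.86) = 3.5520
V₂ = 5.9 × 5.0184/3.5520 = 5.9 × 1.4128 = 8.3356 m/s

8.3 m/s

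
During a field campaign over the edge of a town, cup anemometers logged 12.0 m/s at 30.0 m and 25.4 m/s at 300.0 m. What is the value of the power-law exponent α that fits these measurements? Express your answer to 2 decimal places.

α ≈ 0.33

Power law: V₂/V₁ = (z₂/z₁)^α ⇒ α = ln(V₂/V₁) / ln(z₂/z₁)
α = ln(25.4/12.0) / ln(300.0/30.0) = ln(2.1167) / ln(10.0000)
  = 0.74984 / 2.30259 = 0.32565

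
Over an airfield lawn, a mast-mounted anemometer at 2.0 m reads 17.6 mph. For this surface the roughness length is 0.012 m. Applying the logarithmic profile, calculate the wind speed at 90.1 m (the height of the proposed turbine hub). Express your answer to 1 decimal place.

Log law: V(z) ∝ ln(z/z₀), so V₂/V₁ = ln(z₂/z₀) / ln(z₁/z₀).
ln(90.1/0.012) = 8.9238, ln(2.0/0.012) = 5.1160
V₂ = 17.6 × 8.9238/5.1160 = 17.6 × 1.7443 = 30.6995 mph

30.7 mph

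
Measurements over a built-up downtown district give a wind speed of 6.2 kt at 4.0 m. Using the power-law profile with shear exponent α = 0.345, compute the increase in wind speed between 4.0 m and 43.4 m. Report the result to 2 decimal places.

Power law: V₂ = V₁ · (z₂/z₁)^α = 6.2 × (10.8500)^0.345 = 14.1129 kt
ΔV = 14.1129 − 6.2 = 7.9129 kt

7.91 kt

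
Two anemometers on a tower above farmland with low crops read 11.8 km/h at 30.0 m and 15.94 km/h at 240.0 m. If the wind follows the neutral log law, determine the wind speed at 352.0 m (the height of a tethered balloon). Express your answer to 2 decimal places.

Log law: V ∝ ln(z/z₀). From the pair, with r = V₁/V₂ = 0.74028,
ln z₀ = (ln z₁ − r·ln z₂)/(1 − r) = (3.4012 − 0.74028×5.4806)/0.25972 = -2.5257 → z₀ = 0.08000 m
V₃ = V₁ · ln(z₃/z₀)/ln(z₁/z₀) = 11.8 × 8.3893/5.9269 = 16.7025 km/h

16.70 km/h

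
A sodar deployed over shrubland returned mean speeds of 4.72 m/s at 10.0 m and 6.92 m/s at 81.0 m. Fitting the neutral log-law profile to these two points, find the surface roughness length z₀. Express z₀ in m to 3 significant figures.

Log law: V(z) ∝ ln(z/z₀). With r = V₁/V₂ = 4.72/6.92 = 0.68208,
r · ln(z₂/z₀) = ln(z₁/z₀) ⇒ ln z₀ = (ln z₁ − r·ln z₂)/(1 − r)
ln z₀ = (2.30259 − 0.68208×4.39445) / 0.31792 = -2.1854
z₀ = exp(-2.1854) = 0.1124 m

z₀ ≈ 0.112 m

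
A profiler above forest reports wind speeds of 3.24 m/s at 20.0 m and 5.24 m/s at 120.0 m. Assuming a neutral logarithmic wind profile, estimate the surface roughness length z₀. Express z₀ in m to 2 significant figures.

Log law: V(z) ∝ ln(z/z₀). With r = V₁/V₂ = 3.24/5.24 = 0.61832,
r · ln(z₂/z₀) = ln(z₁/z₀) ⇒ ln z₀ = (ln z₁ − r·ln z₂)/(1 − r)
ln z₀ = (2.99573 − 0.61832×4.78749) / 0.38168 = 0.0931
z₀ = exp(0.0931) = 1.098 m

z₀ ≈ 1.1 m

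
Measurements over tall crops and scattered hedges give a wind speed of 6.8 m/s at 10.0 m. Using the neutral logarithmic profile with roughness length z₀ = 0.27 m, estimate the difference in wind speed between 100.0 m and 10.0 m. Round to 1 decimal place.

Log law: V₂ = V₁ · ln(z₂/z₀)/ln(z₁/z₀) = 6.8 × 5.9145/3.6119 = 11.1350 m/s
ΔV = 11.1350 − 6.8 = 4.3350 m/s

4.3 m/s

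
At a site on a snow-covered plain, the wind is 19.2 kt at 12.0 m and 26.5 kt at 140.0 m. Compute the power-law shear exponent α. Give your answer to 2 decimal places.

Power law: V₂/V₁ = (z₂/z₁)^α ⇒ α = ln(V₂/V₁) / ln(z₂/z₁)
α = ln(26.5/19.2) / ln(140.0/12.0) = ln(1.3802) / ln(11.6667)
  = 0.32223 / 2.45674 = 0.13116

α ≈ 0.13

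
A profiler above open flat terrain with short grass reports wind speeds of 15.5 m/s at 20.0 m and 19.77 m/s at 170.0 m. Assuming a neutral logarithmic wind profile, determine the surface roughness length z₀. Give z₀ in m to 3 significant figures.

z₀ ≈ 0.00846 m

Log law: V(z) ∝ ln(z/z₀). With r = V₁/V₂ = 15.5/19.77 = 0.78402,
r · ln(z₂/z₀) = ln(z₁/z₀) ⇒ ln z₀ = (ln z₁ − r·ln z₂)/(1 − r)
ln z₀ = (2.99573 − 0.78402×5.13580) / 0.21598 = -4.7727
z₀ = exp(-4.7727) = 0.008458 m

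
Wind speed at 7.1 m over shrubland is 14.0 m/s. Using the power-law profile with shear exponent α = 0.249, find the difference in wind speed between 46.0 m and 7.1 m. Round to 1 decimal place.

Power law: V₂ = V₁ · (z₂/z₁)^α = 14.0 × (6.4789)^0.249 = 22.2942 m/s
ΔV = 22.2942 − 14.0 = 8.2942 m/s

8.3 m/s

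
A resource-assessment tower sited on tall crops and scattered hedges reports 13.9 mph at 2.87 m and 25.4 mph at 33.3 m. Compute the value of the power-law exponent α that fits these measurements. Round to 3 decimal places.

Power law: V₂/V₁ = (z₂/z₁)^α ⇒ α = ln(V₂/V₁) / ln(z₂/z₁)
α = ln(25.4/13.9) / ln(33.3/2.87) = ln(1.8273) / ln(11.6028)
  = 0.60286 / 2.45125 = 0.24594

α ≈ 0.246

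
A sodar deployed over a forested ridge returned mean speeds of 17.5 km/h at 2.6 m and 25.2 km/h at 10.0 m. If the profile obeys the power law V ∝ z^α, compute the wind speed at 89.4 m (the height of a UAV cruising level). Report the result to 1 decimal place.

45.6 km/h

First find α: α = ln(V₂/V₁)/ln(z₂/z₁) = ln(25.2/17.5)/ln(10.0/2.6) = 0.36464/1.34707 = 0.2707
Extrapolate from 10.0 m to 89.4 m: V₃ = 25.2 × (89.4/10.0)^0.2707 = 25.2 × 1.8093 = 45.5954 km/h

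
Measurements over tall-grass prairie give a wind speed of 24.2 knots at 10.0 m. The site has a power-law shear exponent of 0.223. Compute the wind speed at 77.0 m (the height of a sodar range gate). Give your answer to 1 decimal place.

38.2 knots

Power-law profile: V₂ = V₁ · (z₂/z₁)^α
V₂ = 24.2 × (77.0/10.0)^0.223 = 24.2 × (7.7000)^0.223
    = 24.2 × 1.5765 = 38.1507 knots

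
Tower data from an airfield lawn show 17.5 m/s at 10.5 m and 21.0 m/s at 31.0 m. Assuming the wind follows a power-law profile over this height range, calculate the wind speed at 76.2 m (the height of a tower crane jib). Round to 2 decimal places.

24.43 m/s

First find α: α = ln(V₂/V₁)/ln(z₂/z₁) = ln(21.0/17.5)/ln(31.0/10.5) = 0.18232/1.08261 = 0.1684
Extrapolate from 31.0 m to 76.2 m: V₃ = 21.0 × (76.2/31.0)^0.1684 = 21.0 × 1.1635 = 24.4342 m/s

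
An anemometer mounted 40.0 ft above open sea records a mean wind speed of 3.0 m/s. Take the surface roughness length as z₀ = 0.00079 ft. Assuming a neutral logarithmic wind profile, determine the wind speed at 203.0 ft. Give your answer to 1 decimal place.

Log law: V(z) ∝ ln(z/z₀), so V₂/V₁ = ln(z₂/z₀) / ln(z₁/z₀).
ln(203.0/0.00079) = 12.4567, ln(40.0/0.00079) = 10.8324
V₂ = 3.0 × 12.4567/10.8324 = 3.0 × 1.1500 = 3.4499 m/s

3.4 m/s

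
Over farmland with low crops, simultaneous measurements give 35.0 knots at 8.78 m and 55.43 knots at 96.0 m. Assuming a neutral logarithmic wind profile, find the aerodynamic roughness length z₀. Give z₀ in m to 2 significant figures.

Log law: V(z) ∝ ln(z/z₀). With r = V₁/V₂ = 35.0/55.43 = 0.63143,
r · ln(z₂/z₀) = ln(z₁/z₀) ⇒ ln z₀ = (ln z₁ − r·ln z₂)/(1 − r)
ln z₀ = (2.17248 − 0.63143×4.56435) / 0.36857 = -1.9252
z₀ = exp(-1.9252) = 0.1458 m

z₀ ≈ 0.15 m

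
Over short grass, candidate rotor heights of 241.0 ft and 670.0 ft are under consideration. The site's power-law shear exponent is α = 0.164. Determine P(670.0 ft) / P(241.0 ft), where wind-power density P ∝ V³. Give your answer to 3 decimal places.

1.654

Speed ratio: V_B/V_A = (z_B/z_A)^α = (670.0/241.0)^0.164 = (2.7801)^0.164 = 1.18257
Power-density ratio: P_B/P_A = (V_B/V_A)³ = (1.18257)³ = 1.65377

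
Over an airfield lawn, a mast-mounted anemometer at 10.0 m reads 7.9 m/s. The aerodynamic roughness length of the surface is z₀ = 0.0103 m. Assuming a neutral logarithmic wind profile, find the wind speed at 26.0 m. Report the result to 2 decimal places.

Log law: V(z) ∝ ln(z/z₀), so V₂/V₁ = ln(z₂/z₀) / ln(z₁/z₀).
ln(26.0/0.0103) = 7.8337, ln(10.0/0.0103) = 6.8782
V₂ = 7.9 × 7.8337/6.8782 = 7.9 × 1.1389 = 8.9975 m/s

9.00 m/s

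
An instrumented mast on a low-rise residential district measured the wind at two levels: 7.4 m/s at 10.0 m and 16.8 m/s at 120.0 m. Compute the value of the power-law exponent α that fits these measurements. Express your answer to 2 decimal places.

α ≈ 0.33

Power law: V₂/V₁ = (z₂/z₁)^α ⇒ α = ln(V₂/V₁) / ln(z₂/z₁)
α = ln(16.8/7.4) / ln(120.0/10.0) = ln(2.2703) / ln(12.0000)
  = 0.81990 / 2.48491 = 0.32995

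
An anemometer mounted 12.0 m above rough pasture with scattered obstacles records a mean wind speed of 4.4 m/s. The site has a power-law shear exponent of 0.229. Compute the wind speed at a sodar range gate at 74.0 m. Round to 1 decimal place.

6.7 m/s

Power-law profile: V₂ = V₁ · (z₂/z₁)^α
V₂ = 4.4 × (74.0/12.0)^0.229 = 4.4 × (6.1667)^0.229
    = 4.4 × 1.5168 = 6.6738 m/s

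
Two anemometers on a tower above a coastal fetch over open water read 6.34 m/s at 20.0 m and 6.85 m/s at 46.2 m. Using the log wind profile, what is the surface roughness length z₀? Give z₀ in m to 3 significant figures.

Log law: V(z) ∝ ln(z/z₀). With r = V₁/V₂ = 6.34/6.85 = 0.92555,
r · ln(z₂/z₀) = ln(z₁/z₀) ⇒ ln z₀ = (ln z₁ − r·ln z₂)/(1 − r)
ln z₀ = (2.99573 − 0.92555×3.83298) / 0.07445 = -7.4124
z₀ = exp(-7.4124) = 0.0006037 m

z₀ ≈ 0.000604 m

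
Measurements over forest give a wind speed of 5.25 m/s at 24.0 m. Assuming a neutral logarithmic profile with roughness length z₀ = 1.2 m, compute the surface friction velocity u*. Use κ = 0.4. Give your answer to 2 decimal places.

u* ≈ 0.70 m/s

Log law: V(z) = (u*/κ) · ln(z/z₀) ⇒ u* = κ · V / ln(z/z₀)
u* = 0.4 × 5.25 / ln(24.0/1.2) = 0.4 × 5.25 / 2.9957
   = 2.1000 / 2.9957 = 0.7010 m/s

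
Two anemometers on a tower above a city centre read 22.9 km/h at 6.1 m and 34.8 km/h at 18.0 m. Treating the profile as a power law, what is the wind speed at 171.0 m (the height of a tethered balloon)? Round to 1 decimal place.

First find α: α = ln(V₂/V₁)/ln(z₂/z₁) = ln(34.8/22.9)/ln(18.0/6.1) = 0.41848/1.08208 = 0.3867
Extrapolate from 18.0 m to 171.0 m: V₃ = 34.8 × (171.0/18.0)^0.3867 = 34.8 × 2.3885 = 83.1190 km/h

83.1 km/h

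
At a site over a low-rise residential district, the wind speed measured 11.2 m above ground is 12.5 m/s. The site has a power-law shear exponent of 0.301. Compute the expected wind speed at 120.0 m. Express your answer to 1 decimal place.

Power-law profile: V₂ = V₁ · (z₂/z₁)^α
V₂ = 12.5 × (120.0/11.2)^0.301 = 12.5 × (10.7143)^0.301
    = 12.5 × 2.0418 = 25.5228 m/s

25.5 m/s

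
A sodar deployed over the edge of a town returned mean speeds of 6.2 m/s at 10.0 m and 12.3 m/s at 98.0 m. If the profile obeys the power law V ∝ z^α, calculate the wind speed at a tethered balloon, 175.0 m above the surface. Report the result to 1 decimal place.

14.6 m/s

First find α: α = ln(V₂/V₁)/ln(z₂/z₁) = ln(12.3/6.2)/ln(98.0/10.0) = 0.68505/2.28238 = 0.3001
Extrapolate from 98.0 m to 175.0 m: V₃ = 12.3 × (175.0/98.0)^0.3001 = 12.3 × 1.1901 = 14.6381 m/s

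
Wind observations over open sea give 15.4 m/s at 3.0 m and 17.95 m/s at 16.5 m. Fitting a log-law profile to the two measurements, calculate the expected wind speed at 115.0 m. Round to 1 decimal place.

20.9 m/s

Log law: V ∝ ln(z/z₀). From the pair, with r = V₁/V₂ = 0.85794,
ln z₀ = (ln z₁ − r·ln z₂)/(1 − r) = (1.0986 − 0.85794×2.8034)/0.14206 = -9.1967 → z₀ = 0.0001014 m
V₃ = V₁ · ln(z₃/z₀)/ln(z₁/z₀) = 15.4 × 13.9417/10.2953 = 20.8542 m/s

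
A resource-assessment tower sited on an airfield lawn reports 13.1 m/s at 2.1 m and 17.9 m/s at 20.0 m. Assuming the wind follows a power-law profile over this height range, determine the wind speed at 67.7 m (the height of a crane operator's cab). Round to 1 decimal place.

21.2 m/s

First find α: α = ln(V₂/V₁)/ln(z₂/z₁) = ln(17.9/13.1)/ln(20.0/2.1) = 0.31219/2.25379 = 0.1385
Extrapolate from 20.0 m to 67.7 m: V₃ = 17.9 × (67.7/20.0)^0.1385 = 17.9 × 1.1840 = 21.1937 m/s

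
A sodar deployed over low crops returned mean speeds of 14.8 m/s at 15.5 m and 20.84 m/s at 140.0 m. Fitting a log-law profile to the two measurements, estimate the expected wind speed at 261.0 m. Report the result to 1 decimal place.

22.5 m/s

Log law: V ∝ ln(z/z₀). From the pair, with r = V₁/V₂ = 0.71017,
ln z₀ = (ln z₁ − r·ln z₂)/(1 − r) = (2.7408 − 0.71017×4.9416)/0.28983 = -2.6519 → z₀ = 0.07052 m
V₃ = V₁ · ln(z₃/z₀)/ln(z₁/z₀) = 14.8 × 8.2164/5.3927 = 22.5495 m/s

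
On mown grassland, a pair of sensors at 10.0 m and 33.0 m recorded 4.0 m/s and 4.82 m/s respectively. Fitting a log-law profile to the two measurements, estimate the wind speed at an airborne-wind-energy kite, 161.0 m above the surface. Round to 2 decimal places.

Log law: V ∝ ln(z/z₀). From the pair, with r = V₁/V₂ = 0.82988,
ln z₀ = (ln z₁ − r·ln z₂)/(1 − r) = (2.3026 − 0.82988×3.4965)/0.17012 = -3.5214 → z₀ = 0.02956 m
V₃ = V₁ · ln(z₃/z₀)/ln(z₁/z₀) = 4.0 × 8.6028/5.8240 = 5.9085 m/s

5.91 m/s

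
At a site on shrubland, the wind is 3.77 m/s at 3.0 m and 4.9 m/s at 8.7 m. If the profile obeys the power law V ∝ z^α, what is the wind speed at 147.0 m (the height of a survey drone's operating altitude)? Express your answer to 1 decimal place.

First find α: α = ln(V₂/V₁)/ln(z₂/z₁) = ln(4.9/3.77)/ln(8.7/3.0) = 0.26216/1.06471 = 0.2462
Extrapolate from 8.7 m to 147.0 m: V₃ = 4.9 × (147.0/8.7)^0.2462 = 4.9 × 2.0059 = 9.8291 m/s

9.8 m/s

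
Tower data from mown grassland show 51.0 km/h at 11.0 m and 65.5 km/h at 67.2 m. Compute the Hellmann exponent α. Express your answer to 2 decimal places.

Power law: V₂/V₁ = (z₂/z₁)^α ⇒ α = ln(V₂/V₁) / ln(z₂/z₁)
α = ln(65.5/51.0) / ln(67.2/11.0) = ln(1.2843) / ln(6.1091)
  = 0.25022 / 1.80978 = 0.13826

α ≈ 0.14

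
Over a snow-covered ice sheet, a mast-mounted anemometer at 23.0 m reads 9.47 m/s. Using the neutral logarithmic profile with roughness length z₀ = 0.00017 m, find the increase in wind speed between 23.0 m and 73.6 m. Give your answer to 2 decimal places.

0.93 m/s

Log law: V₂ = V₁ · ln(z₂/z₀)/ln(z₁/z₀) = 9.47 × 12.9784/11.8152 = 10.4023 m/s
ΔV = 10.4023 − 9.47 = 0.9323 m/s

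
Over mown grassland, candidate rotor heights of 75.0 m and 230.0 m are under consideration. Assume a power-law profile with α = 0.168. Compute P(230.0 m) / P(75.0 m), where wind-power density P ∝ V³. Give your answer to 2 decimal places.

Speed ratio: V_B/V_A = (z_B/z_A)^α = (230.0/75.0)^0.168 = (3.0667)^0.168 = 1.20715
Power-density ratio: P_B/P_A = (V_B/V_A)³ = (1.20715)³ = 1.75906

1.76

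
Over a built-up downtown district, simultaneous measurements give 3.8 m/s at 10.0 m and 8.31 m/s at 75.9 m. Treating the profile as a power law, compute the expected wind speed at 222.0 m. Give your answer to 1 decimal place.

First find α: α = ln(V₂/V₁)/ln(z₂/z₁) = ln(8.31/3.8)/ln(75.9/10.0) = 0.78246/2.02683 = 0.3861
Extrapolate from 75.9 m to 222.0 m: V₃ = 8.31 × (222.0/75.9)^0.3861 = 8.31 × 1.5134 = 12.5760 m/s

12.6 m/s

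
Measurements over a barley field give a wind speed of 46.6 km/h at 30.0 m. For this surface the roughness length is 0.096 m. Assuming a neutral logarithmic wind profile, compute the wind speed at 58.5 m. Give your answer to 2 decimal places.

52.02 km/h

Log law: V(z) ∝ ln(z/z₀), so V₂/V₁ = ln(z₂/z₀) / ln(z₁/z₀).
ln(58.5/0.096) = 6.4124, ln(30.0/0.096) = 5.7446
V₂ = 46.6 × 6.4124/5.7446 = 46.6 × 1.1163 = 52.0174 km/h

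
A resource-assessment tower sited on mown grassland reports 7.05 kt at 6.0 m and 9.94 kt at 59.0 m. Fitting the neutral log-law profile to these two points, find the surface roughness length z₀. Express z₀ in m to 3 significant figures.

z₀ ≈ 0.0227 m

Log law: V(z) ∝ ln(z/z₀). With r = V₁/V₂ = 7.05/9.94 = 0.70926,
r · ln(z₂/z₀) = ln(z₁/z₀) ⇒ ln z₀ = (ln z₁ − r·ln z₂)/(1 − r)
ln z₀ = (1.79176 − 0.70926×4.07754) / 0.29074 = -3.7843
z₀ = exp(-3.7843) = 0.02273 m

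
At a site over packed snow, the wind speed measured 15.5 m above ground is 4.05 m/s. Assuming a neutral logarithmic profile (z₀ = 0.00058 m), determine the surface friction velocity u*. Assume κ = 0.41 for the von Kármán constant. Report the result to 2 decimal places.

u* ≈ 0.16 m/s

Log law: V(z) = (u*/κ) · ln(z/z₀) ⇒ u* = κ · V / ln(z/z₀)
u* = 0.41 × 4.05 / ln(15.5/0.00058) = 0.41 × 4.05 / 10.1933
   = 1.6605 / 10.1933 = 0.1629 m/s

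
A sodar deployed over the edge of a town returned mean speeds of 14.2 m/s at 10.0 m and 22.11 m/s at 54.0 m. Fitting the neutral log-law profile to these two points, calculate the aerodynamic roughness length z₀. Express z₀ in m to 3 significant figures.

z₀ ≈ 0.484 m

Log law: V(z) ∝ ln(z/z₀). With r = V₁/V₂ = 14.2/22.11 = 0.64224,
r · ln(z₂/z₀) = ln(z₁/z₀) ⇒ ln z₀ = (ln z₁ − r·ln z₂)/(1 − r)
ln z₀ = (2.30259 − 0.64224×3.98898) / 0.35776 = -0.7248
z₀ = exp(-0.7248) = 0.4844 m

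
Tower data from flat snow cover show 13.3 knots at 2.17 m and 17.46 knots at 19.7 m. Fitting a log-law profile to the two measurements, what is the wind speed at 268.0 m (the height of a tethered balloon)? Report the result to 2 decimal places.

22.38 knots

Log law: V ∝ ln(z/z₀). From the pair, with r = V₁/V₂ = 0.76174,
ln z₀ = (ln z₁ − r·ln z₂)/(1 − r) = (0.7747 − 0.76174×2.9806)/0.23826 = -6.2778 → z₀ = 0.001878 m
V₃ = V₁ · ln(z₃/z₀)/ln(z₁/z₀) = 13.3 × 11.8687/7.0525 = 22.3828 knots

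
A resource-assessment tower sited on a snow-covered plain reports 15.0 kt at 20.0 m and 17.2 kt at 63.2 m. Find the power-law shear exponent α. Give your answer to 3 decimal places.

α ≈ 0.119

Power law: V₂/V₁ = (z₂/z₁)^α ⇒ α = ln(V₂/V₁) / ln(z₂/z₁)
α = ln(17.2/15.0) / ln(63.2/20.0) = ln(1.1467) / ln(3.1600)
  = 0.13686 / 1.15057 = 0.11895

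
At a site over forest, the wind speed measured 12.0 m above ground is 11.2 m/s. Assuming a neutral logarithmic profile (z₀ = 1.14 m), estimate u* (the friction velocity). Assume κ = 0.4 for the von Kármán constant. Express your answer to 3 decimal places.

u* ≈ 1.903 m/s

Log law: V(z) = (u*/κ) · ln(z/z₀) ⇒ u* = κ · V / ln(z/z₀)
u* = 0.4 × 11.2 / ln(12.0/1.14) = 0.4 × 11.2 / 2.3539
   = 4.4800 / 2.3539 = 1.9032 m/s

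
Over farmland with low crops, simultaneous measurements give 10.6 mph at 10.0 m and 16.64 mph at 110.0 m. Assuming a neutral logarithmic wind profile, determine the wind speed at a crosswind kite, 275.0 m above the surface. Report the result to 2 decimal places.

Log law: V ∝ ln(z/z₀). From the pair, with r = V₁/V₂ = 0.63702,
ln z₀ = (ln z₁ − r·ln z₂)/(1 − r) = (2.3026 − 0.63702×4.7005)/0.36298 = -1.9056 → z₀ = 0.1487 m
V₃ = V₁ · ln(z₃/z₀)/ln(z₁/z₀) = 10.6 × 7.5224/4.2082 = 18.9480 mph

18.95 mph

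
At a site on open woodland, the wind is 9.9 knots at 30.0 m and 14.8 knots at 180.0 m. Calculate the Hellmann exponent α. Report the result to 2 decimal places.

Power law: V₂/V₁ = (z₂/z₁)^α ⇒ α = ln(V₂/V₁) / ln(z₂/z₁)
α = ln(14.8/9.9) / ln(180.0/30.0) = ln(1.4949) / ln(6.0000)
  = 0.40209 / 1.79176 = 0.22441

α ≈ 0.22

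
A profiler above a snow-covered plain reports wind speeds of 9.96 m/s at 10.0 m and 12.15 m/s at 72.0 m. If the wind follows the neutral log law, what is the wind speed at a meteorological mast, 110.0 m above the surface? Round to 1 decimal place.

Log law: V ∝ ln(z/z₀). From the pair, with r = V₁/V₂ = 0.81975,
ln z₀ = (ln z₁ − r·ln z₂)/(1 − r) = (2.3026 − 0.81975×4.2767)/0.18025 = -6.6754 → z₀ = 0.001262 m
V₃ = V₁ · ln(z₃/z₀)/ln(z₁/z₀) = 9.96 × 11.3759/8.9780 = 12.6202 m/s

12.6 m/s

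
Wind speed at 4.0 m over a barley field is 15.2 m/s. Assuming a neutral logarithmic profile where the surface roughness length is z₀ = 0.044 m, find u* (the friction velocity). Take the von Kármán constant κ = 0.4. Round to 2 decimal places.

Log law: V(z) = (u*/κ) · ln(z/z₀) ⇒ u* = κ · V / ln(z/z₀)
u* = 0.4 × 15.2 / ln(4.0/0.044) = 0.4 × 15.2 / 4.5099
   = 6.0800 / 4.5099 = 1.3482 m/s

u* ≈ 1.35 m/s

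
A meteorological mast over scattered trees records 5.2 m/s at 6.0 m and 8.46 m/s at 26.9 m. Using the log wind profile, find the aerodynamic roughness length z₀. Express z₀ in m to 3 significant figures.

Log law: V(z) ∝ ln(z/z₀). With r = V₁/V₂ = 5.2/8.46 = 0.61466,
r · ln(z₂/z₀) = ln(z₁/z₀) ⇒ ln z₀ = (ln z₁ − r·ln z₂)/(1 − r)
ln z₀ = (1.79176 − 0.61466×3.29213) / 0.38534 = -0.6015
z₀ = exp(-0.6015) = 0.5480 m

z₀ ≈ 0.548 m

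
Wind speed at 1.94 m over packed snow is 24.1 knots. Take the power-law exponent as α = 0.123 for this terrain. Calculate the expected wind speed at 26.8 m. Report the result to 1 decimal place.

33.3 knots

Power-law profile: V₂ = V₁ · (z₂/z₁)^α
V₂ = 24.1 × (26.8/1.94)^0.123 = 24.1 × (13.8144)^0.123
    = 24.1 × 1.3812 = 33.2873 knots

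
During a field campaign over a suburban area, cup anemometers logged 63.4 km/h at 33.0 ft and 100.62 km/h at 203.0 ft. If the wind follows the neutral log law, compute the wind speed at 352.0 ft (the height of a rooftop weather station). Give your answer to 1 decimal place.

111.9 km/h

Log law: V ∝ ln(z/z₀). From the pair, with r = V₁/V₂ = 0.63009,
ln z₀ = (ln z₁ − r·ln z₂)/(1 − r) = (3.4965 − 0.63009×5.3132)/0.36991 = 0.4020 → z₀ = 1.495 ft
V₃ = V₁ · ln(z₃/z₀)/ln(z₁/z₀) = 63.4 × 5.4617/3.0945 = 111.8970 km/h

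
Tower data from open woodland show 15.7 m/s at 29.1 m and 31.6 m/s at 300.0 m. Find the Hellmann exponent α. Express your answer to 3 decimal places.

α ≈ 0.300

Power law: V₂/V₁ = (z₂/z₁)^α ⇒ α = ln(V₂/V₁) / ln(z₂/z₁)
α = ln(31.6/15.7) / ln(300.0/29.1) = ln(2.0127) / ln(10.3093)
  = 0.69950 / 2.33304 = 0.29982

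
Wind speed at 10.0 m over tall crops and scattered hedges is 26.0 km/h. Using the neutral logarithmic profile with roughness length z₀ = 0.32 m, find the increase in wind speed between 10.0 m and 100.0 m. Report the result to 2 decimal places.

17.39 km/h

Log law: V₂ = V₁ · ln(z₂/z₀)/ln(z₁/z₀) = 26.0 × 5.7446/3.4420 = 43.3930 km/h
ΔV = 43.3930 − 26.0 = 17.3930 km/h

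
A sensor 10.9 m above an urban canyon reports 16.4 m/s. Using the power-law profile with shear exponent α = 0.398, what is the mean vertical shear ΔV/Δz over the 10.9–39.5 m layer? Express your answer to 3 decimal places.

Power law: V₂ = V₁ · (z₂/z₁)^α = 16.4 × (3.6239)^0.398 = 27.3775 m/s
ΔV/Δz = (27.3775 − 16.4)/(39.5 − 10.9) = 10.9775/28.6000 = 0.38383 m/s/m

0.384 m/s/m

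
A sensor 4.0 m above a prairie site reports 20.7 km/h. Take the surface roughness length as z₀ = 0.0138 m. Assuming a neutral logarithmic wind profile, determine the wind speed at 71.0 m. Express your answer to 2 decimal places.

Log law: V(z) ∝ ln(z/z₀), so V₂/V₁ = ln(z₂/z₀) / ln(z₁/z₀).
ln(71.0/0.0138) = 8.5458, ln(4.0/0.0138) = 5.6694
V₂ = 20.7 × 8.5458/5.6694 = 20.7 × 1.5074 = 31.2022 km/h

31.20 km/h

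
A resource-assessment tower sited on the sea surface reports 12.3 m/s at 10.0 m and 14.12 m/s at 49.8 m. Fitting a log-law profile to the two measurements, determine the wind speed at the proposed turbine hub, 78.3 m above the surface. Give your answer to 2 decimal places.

14.63 m/s

Log law: V ∝ ln(z/z₀). From the pair, with r = V₁/V₂ = 0.87110,
ln z₀ = (ln z₁ − r·ln z₂)/(1 − r) = (2.3026 − 0.87110×3.9080)/0.12890 = -8.5473 → z₀ = 0.0001941 m
V₃ = V₁ · ln(z₃/z₀)/ln(z₁/z₀) = 12.3 × 12.9078/10.8499 = 14.6330 m/s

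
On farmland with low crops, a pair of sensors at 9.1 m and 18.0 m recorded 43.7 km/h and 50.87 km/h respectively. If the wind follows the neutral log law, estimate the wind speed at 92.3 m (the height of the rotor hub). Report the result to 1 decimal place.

68.1 km/h

Log law: V ∝ ln(z/z₀). From the pair, with r = V₁/V₂ = 0.85905,
ln z₀ = (ln z₁ − r·ln z₂)/(1 − r) = (2.2083 − 0.85905×2.8904)/0.14095 = -1.9490 → z₀ = 0.1424 m
V₃ = V₁ · ln(z₃/z₀)/ln(z₁/z₀) = 43.7 × 6.4740/4.1573 = 68.0532 km/h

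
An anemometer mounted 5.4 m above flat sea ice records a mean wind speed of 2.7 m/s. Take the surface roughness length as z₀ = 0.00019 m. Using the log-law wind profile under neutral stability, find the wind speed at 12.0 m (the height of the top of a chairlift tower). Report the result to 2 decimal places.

Log law: V(z) ∝ ln(z/z₀), so V₂/V₁ = ln(z₂/z₀) / ln(z₁/z₀).
ln(12.0/0.00019) = 11.0534, ln(5.4/0.00019) = 10.2549
V₂ = 2.7 × 11.0534/10.2549 = 2.7 × 1.0779 = 2.9102 m/s

2.91 m/s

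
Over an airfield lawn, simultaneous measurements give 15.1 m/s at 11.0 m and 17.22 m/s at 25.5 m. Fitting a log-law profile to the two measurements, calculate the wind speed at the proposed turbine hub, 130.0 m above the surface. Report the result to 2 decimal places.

Log law: V ∝ ln(z/z₀). From the pair, with r = V₁/V₂ = 0.87689,
ln z₀ = (ln z₁ − r·ln z₂)/(1 − r) = (2.3979 − 0.87689×3.2387)/0.12311 = -3.5907 → z₀ = 0.02758 m
V₃ = V₁ · ln(z₃/z₀)/ln(z₁/z₀) = 15.1 × 8.4582/5.9886 = 21.3271 m/s

21.33 m/s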